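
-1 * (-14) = 14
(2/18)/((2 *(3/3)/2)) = 0.11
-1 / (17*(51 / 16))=-16 / 867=-0.02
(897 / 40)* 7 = 6279 / 40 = 156.98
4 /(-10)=-2 /5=-0.40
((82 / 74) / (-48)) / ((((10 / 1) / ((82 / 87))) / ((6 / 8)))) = -1681 / 1030080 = -0.00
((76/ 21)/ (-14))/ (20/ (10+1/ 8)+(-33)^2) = -54/ 227899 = -0.00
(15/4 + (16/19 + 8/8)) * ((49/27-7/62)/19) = 1210825/2417256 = 0.50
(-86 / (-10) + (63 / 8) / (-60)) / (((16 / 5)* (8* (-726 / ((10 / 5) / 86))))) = -1355 / 127868928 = -0.00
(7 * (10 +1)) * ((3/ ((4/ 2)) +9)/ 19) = 1617/ 38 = 42.55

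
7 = 7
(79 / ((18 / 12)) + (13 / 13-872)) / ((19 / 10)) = -24550 / 57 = -430.70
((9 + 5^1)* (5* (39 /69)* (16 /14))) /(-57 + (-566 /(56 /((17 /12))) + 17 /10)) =-1747200 /2690057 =-0.65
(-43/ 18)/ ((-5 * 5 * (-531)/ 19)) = -0.00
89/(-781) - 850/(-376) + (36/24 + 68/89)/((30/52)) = 1190014547/196015380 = 6.07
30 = 30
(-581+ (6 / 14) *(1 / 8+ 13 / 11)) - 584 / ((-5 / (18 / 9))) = -1068267 / 3080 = -346.84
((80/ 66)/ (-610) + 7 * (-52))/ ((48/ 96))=-1465472/ 2013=-728.00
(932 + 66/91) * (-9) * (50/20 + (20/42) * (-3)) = -5729265/637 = -8994.14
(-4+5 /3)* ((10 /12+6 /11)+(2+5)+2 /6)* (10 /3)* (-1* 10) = 201250 /297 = 677.61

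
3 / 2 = 1.50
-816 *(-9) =7344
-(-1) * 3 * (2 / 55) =6 / 55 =0.11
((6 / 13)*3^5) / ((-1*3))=-486 / 13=-37.38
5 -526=-521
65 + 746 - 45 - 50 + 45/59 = 42289/59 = 716.76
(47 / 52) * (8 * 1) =94 / 13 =7.23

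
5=5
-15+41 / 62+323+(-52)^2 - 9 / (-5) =934483 / 310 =3014.46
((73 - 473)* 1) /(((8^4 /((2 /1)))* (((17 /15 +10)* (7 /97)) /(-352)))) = 400125 /4676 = 85.57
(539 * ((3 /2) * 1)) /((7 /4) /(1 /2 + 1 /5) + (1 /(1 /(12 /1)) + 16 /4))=1617 /37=43.70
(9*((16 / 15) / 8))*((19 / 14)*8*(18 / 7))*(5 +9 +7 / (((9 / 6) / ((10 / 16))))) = 19836 / 35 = 566.74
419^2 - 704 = 174857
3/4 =0.75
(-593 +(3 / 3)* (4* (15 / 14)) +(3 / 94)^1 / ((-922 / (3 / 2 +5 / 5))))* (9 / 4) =-6428859849 / 4853408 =-1324.61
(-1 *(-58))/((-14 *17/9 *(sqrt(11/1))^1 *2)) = -261 *sqrt(11)/2618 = -0.33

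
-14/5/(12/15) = -7/2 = -3.50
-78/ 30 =-13/ 5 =-2.60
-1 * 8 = -8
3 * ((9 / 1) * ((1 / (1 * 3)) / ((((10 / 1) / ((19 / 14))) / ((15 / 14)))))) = 513 / 392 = 1.31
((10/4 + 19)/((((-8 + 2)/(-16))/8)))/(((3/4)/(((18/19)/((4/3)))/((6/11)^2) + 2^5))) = 3596176/171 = 21030.27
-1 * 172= -172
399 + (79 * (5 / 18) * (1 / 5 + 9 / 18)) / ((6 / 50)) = 56917 / 108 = 527.01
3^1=3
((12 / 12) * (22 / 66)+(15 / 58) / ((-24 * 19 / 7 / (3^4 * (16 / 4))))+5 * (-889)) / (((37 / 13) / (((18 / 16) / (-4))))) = 1146468999 / 2609536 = 439.34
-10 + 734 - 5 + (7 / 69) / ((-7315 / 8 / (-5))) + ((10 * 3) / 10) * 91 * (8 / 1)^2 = 262332419 / 14421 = 18191.00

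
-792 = -792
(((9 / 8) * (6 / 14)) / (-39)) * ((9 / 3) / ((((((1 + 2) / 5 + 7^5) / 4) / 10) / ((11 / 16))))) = -7425 / 122359328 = -0.00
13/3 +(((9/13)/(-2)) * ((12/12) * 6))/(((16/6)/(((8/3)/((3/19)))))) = -344/39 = -8.82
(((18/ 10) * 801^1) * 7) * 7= 353241/ 5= 70648.20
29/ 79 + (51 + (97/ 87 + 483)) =3680368/ 6873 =535.48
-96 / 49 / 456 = -4 / 931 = -0.00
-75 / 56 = -1.34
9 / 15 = 3 / 5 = 0.60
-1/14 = -0.07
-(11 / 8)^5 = -161051 / 32768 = -4.91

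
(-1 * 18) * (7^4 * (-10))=432180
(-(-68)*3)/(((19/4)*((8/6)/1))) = 612/19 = 32.21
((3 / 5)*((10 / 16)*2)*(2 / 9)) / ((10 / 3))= 1 / 20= 0.05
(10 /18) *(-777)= -1295 /3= -431.67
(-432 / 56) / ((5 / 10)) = -108 / 7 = -15.43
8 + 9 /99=8.09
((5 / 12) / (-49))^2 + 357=123430633 / 345744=357.00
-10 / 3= -3.33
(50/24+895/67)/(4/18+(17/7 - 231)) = -0.07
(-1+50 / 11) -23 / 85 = 3062 / 935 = 3.27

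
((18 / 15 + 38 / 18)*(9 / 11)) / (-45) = -0.06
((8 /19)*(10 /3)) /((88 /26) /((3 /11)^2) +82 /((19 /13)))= 1560 /112939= 0.01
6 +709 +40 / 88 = 7870 / 11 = 715.45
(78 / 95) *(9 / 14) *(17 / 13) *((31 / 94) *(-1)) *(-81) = 1152549 / 62510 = 18.44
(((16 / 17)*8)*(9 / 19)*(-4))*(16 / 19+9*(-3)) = 2290176 / 6137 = 373.18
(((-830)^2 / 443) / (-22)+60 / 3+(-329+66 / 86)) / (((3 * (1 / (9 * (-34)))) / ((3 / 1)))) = 24295816152 / 209539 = 115948.90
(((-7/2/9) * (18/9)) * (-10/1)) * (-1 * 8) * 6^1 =-1120/3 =-373.33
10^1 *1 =10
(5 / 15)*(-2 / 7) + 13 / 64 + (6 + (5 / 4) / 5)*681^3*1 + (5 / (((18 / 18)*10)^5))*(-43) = 1658061515338819 / 840000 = 1973882756.36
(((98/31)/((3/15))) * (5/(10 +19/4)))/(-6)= -0.89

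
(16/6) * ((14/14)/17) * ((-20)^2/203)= 3200/10353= 0.31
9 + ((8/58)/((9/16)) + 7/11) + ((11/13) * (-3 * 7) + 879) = 32512526/37323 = 871.11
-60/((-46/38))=1140/23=49.57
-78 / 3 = -26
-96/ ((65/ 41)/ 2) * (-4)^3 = 503808/ 65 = 7750.89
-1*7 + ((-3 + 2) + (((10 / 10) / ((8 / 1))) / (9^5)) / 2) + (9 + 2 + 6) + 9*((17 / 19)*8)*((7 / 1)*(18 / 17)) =8732638531 / 17950896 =486.47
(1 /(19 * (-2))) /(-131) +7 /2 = 8712 /2489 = 3.50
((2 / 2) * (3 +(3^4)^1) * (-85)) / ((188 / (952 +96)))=-1870680 / 47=-39801.70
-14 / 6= -7 / 3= -2.33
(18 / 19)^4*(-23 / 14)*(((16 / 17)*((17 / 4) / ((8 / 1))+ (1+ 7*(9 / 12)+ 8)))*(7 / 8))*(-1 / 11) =6488829 / 4430914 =1.46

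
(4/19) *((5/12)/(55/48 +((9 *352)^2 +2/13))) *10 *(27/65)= 4320/118989487153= 0.00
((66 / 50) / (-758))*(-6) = 0.01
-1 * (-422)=422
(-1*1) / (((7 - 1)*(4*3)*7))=-1 / 504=-0.00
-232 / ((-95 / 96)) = 22272 / 95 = 234.44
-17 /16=-1.06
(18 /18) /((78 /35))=35 /78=0.45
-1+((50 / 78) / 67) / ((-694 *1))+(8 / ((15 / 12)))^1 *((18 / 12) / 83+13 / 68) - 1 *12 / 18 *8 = -63893682649 / 12793692210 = -4.99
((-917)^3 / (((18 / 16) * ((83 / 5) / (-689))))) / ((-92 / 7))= -37189922122990 / 17181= -2164595897.97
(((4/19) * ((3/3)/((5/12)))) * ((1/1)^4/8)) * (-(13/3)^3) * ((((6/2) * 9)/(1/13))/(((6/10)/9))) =-514098/19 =-27057.79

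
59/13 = 4.54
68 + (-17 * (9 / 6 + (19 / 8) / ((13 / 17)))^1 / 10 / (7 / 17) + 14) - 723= -4804911 / 7280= -660.02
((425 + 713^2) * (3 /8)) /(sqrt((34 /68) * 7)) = 763191 * sqrt(14) /28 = 101985.69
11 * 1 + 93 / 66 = 273 / 22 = 12.41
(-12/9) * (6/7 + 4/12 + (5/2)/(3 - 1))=-205/63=-3.25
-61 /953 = -0.06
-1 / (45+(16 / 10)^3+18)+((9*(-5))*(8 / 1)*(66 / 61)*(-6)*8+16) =9573383847 / 511607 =18712.38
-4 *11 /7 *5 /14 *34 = -3740 /49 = -76.33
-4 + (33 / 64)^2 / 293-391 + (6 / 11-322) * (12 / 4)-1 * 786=-28321808693 / 13201408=-2145.36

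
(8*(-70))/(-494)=280/247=1.13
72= 72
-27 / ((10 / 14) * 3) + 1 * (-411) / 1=-423.60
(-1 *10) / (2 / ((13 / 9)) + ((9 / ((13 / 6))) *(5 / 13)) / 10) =-1690 / 261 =-6.48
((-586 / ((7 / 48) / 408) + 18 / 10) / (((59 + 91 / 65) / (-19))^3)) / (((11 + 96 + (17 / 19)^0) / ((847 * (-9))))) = -2628188579775 / 729632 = -3602074.17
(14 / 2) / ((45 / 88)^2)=54208 / 2025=26.77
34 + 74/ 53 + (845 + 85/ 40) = 374189/ 424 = 882.52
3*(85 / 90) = 17 / 6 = 2.83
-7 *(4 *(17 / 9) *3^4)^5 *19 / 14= -815606570939904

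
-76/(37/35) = -2660/37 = -71.89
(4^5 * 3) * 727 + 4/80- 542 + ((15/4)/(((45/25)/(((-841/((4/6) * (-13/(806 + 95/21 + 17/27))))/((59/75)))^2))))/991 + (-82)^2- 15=359223875000132505317/15426031797540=23286862.09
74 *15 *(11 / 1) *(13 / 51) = 52910 / 17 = 3112.35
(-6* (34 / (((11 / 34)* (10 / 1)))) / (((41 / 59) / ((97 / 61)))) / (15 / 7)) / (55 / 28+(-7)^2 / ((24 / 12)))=-1296694448 / 509641275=-2.54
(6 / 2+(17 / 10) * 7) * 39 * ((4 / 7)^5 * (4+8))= 35702784 / 84035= 424.86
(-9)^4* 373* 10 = 24472530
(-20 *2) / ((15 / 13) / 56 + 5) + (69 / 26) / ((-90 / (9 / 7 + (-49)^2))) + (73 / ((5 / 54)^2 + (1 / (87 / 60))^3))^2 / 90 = 36252496629921431662052 / 81680377300544465625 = 443.83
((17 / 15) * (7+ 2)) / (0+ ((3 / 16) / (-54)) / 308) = -4523904 / 5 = -904780.80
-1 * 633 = -633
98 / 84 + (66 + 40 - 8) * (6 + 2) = 785.17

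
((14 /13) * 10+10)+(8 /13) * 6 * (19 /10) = 1806 /65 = 27.78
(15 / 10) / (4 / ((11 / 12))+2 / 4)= 33 / 107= 0.31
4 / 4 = 1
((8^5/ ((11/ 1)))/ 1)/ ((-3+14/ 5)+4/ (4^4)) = -10485760/ 649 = -16156.80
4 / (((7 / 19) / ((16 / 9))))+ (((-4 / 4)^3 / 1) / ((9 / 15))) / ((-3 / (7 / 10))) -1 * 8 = 491 / 42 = 11.69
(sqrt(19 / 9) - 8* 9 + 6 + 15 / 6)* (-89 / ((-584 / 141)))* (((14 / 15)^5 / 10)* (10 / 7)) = -2551019282 / 18478125 + 40173532* sqrt(19) / 55434375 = -134.90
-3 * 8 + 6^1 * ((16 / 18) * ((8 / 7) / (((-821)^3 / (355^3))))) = -284633957144 / 11621140881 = -24.49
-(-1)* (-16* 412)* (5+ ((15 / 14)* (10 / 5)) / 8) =-243080 / 7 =-34725.71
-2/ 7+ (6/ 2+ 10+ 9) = 152/ 7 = 21.71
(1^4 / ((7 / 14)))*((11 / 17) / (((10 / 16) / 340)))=704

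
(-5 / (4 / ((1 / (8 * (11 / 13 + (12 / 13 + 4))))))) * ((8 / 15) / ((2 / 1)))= -13 / 1800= -0.01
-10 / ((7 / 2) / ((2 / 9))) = -40 / 63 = -0.63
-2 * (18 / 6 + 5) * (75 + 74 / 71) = -86384 / 71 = -1216.68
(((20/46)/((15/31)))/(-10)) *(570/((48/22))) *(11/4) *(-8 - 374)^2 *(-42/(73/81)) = 1474179808563/3358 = 439005303.32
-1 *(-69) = 69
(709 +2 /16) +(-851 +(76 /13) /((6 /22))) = -37577 /312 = -120.44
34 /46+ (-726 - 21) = -17164 /23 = -746.26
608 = 608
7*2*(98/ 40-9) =-91.70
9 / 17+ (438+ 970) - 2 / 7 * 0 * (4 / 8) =23945 / 17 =1408.53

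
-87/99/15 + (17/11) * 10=7621/495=15.40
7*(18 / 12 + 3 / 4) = 63 / 4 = 15.75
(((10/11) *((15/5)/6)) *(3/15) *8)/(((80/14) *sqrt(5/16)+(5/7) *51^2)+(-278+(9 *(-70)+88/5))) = 9481080/12612103031-14000 *sqrt(5)/12612103031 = 0.00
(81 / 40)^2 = 6561 / 1600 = 4.10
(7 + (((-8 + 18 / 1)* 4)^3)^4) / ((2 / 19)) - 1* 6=318767104000000000121 / 2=159383552000000000060.50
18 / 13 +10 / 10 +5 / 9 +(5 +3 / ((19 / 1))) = 8.10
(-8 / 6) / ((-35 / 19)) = 76 / 105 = 0.72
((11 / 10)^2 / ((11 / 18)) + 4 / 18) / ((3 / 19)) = 18829 / 1350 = 13.95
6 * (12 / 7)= 72 / 7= 10.29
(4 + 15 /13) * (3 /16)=201 /208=0.97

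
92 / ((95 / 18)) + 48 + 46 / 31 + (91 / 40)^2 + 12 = 79247429 / 942400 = 84.09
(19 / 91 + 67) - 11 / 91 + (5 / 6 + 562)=629.92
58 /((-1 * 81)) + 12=11.28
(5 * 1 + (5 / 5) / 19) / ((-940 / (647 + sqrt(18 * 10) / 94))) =-15528 / 4465 - 72 * sqrt(5) / 209855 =-3.48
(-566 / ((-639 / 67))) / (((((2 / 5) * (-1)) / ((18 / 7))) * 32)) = -94805 / 7952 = -11.92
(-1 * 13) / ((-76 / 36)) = 117 / 19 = 6.16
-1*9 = -9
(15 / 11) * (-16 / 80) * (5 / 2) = -15 / 22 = -0.68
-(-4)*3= 12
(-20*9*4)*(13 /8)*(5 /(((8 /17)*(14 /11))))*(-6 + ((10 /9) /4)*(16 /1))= 60775 /4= 15193.75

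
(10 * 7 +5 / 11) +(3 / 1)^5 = 3448 / 11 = 313.45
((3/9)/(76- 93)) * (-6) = 2/17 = 0.12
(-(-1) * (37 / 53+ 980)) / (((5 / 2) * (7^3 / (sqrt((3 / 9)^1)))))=103954 * sqrt(3) / 272685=0.66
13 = 13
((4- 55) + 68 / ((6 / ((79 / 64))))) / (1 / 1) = -3553 / 96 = -37.01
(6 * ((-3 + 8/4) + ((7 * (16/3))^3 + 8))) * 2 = 5620468/9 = 624496.44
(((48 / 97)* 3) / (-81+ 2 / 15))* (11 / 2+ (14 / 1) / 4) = -19440 / 117661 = -0.17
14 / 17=0.82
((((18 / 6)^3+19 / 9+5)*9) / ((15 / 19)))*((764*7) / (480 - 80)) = 7798721 / 1500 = 5199.15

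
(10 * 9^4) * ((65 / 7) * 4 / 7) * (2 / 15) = 2274480 / 49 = 46417.96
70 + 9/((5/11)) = 449/5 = 89.80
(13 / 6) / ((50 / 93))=403 / 100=4.03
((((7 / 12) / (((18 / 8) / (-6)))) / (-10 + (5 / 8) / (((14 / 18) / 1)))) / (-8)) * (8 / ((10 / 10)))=-784 / 4635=-0.17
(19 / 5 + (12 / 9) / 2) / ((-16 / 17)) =-1139 / 240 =-4.75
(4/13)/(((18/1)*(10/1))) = 1/585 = 0.00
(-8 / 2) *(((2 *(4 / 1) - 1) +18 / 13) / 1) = -436 / 13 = -33.54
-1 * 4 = -4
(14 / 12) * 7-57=-293 / 6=-48.83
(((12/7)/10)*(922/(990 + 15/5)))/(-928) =-461/2687720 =-0.00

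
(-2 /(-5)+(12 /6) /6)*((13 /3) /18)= 143 /810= 0.18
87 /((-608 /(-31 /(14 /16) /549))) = 899 /97356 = 0.01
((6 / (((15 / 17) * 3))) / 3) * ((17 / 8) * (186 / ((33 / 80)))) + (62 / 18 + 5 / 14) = 1008677 / 1386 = 727.76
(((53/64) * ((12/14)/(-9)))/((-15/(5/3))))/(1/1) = 53/6048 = 0.01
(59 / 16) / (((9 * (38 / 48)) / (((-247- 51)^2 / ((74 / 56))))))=73352104 / 2109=34780.51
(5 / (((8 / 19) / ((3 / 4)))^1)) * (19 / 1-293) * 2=-39045 / 8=-4880.62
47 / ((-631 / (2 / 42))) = -47 / 13251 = -0.00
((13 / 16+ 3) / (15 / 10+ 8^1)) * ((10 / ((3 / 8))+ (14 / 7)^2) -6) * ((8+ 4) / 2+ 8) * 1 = 15799 / 114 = 138.59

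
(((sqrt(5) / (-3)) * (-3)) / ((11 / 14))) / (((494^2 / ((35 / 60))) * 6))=49 * sqrt(5) / 96638256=0.00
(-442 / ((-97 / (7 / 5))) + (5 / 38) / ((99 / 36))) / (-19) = -651496 / 1925935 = -0.34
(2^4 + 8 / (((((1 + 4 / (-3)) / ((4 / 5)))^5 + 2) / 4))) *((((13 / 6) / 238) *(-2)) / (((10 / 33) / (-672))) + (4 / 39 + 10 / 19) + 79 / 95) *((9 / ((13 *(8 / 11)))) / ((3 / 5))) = 57520168928134 / 26995400393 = 2130.74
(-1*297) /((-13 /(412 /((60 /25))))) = 50985 /13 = 3921.92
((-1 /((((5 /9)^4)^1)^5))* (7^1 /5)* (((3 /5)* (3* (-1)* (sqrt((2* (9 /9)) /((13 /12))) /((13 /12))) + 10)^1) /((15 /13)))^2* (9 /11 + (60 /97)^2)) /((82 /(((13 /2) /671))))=-663173914468241493853545070467 /848579701483249664306640625 + 9899854610648538910813514712* sqrt(78) /169715940296649932861328125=-266.34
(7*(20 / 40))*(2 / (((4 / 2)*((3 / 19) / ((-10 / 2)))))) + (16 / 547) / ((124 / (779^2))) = 3287779 / 101742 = 32.31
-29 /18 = -1.61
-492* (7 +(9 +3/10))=-40098/5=-8019.60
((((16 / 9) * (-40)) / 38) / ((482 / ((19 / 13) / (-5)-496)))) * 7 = 2408672 / 178581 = 13.49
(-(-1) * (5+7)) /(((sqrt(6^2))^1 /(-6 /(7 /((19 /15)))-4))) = -356 /35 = -10.17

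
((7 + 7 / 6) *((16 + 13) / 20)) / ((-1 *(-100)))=1421 / 12000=0.12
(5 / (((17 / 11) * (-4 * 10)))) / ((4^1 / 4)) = -11 / 136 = -0.08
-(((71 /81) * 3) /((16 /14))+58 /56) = -5045 /1512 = -3.34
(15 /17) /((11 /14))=1.12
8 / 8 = 1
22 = 22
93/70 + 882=61833/70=883.33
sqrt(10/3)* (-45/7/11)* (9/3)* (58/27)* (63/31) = -870* sqrt(30)/341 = -13.97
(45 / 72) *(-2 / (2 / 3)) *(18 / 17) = -135 / 68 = -1.99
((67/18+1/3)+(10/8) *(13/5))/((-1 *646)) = -263/23256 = -0.01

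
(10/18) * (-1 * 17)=-85/9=-9.44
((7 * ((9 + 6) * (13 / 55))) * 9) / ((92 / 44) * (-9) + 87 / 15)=-12285 / 716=-17.16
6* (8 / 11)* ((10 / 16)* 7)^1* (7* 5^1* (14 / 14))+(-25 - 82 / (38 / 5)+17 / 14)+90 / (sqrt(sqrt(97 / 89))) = 90* 89^(1 / 4)* 97^(3 / 4) / 97+1853933 / 2926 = 721.69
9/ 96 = 3/ 32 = 0.09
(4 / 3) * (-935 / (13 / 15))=-18700 / 13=-1438.46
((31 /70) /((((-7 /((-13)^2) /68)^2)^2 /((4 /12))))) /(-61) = -270342401537007488 /15378405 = -17579352445.00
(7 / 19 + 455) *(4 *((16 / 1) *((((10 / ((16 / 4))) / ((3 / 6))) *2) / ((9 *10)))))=184576 / 57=3238.18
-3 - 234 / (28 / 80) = -671.57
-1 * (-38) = 38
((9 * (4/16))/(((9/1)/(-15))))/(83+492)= -3/460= -0.01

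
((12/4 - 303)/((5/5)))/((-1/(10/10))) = 300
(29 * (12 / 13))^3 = 42144192 / 2197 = 19182.61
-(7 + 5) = -12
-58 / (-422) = 29 / 211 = 0.14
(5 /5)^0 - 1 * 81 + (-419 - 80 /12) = -1517 /3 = -505.67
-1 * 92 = -92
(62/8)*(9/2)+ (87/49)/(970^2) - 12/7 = 3057689949/92208200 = 33.16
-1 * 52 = -52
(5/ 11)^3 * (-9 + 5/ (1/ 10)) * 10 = 51250/ 1331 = 38.50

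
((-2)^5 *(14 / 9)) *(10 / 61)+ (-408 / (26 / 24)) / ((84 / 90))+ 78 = -16670158 / 49959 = -333.68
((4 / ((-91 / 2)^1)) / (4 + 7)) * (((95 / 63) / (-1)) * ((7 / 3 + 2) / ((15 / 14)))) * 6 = 608 / 2079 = 0.29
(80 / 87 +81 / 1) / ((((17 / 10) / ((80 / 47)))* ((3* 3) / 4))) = 22806400 / 625617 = 36.45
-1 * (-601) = 601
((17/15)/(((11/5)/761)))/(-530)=-12937/17490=-0.74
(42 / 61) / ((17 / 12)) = 504 / 1037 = 0.49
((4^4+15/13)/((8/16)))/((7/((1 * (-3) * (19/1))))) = -381102/91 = -4187.93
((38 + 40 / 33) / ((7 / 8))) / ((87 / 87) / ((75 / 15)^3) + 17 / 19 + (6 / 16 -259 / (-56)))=24586000 / 3238389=7.59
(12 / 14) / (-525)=-2 / 1225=-0.00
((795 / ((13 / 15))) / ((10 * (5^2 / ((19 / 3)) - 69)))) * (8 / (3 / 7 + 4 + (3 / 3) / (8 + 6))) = -10070 / 4017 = -2.51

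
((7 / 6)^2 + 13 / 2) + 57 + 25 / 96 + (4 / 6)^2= 18883 / 288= 65.57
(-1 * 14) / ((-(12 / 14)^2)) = 343 / 18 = 19.06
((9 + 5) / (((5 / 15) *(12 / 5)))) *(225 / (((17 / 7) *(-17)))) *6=-165375 / 289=-572.23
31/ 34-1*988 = -33561/ 34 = -987.09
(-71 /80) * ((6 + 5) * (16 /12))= -781 /60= -13.02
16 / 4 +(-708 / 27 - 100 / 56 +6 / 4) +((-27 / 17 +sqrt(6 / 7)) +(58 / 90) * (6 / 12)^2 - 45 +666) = sqrt(42) / 7 +12789131 / 21420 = 597.99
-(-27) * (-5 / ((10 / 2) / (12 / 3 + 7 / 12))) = -495 / 4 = -123.75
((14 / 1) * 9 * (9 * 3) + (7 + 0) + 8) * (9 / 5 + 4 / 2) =64923 / 5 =12984.60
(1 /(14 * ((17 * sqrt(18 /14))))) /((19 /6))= sqrt(7) /2261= 0.00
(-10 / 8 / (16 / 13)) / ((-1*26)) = 5 / 128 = 0.04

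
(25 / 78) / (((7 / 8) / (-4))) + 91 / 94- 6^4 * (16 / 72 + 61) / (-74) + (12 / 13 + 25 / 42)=509516243 / 474747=1073.24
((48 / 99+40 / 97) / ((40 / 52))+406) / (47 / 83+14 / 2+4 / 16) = 2163543736 / 41532975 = 52.09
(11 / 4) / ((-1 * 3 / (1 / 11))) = -1 / 12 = -0.08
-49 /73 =-0.67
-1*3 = -3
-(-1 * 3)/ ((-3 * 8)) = -1/ 8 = -0.12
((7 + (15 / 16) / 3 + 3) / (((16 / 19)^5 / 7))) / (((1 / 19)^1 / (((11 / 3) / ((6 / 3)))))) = 199239306035 / 33554432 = 5937.79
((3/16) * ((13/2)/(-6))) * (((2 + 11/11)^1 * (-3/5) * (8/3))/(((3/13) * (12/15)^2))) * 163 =137735/128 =1076.05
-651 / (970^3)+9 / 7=8214052443 / 6388711000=1.29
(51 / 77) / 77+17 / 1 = 17.01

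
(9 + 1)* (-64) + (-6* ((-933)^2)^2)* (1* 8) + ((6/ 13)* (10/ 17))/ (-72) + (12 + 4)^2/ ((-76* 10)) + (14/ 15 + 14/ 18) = -2749072491588913151/ 75582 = -36372052758446.63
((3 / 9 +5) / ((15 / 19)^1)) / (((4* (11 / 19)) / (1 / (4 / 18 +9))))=1444 / 4565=0.32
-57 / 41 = -1.39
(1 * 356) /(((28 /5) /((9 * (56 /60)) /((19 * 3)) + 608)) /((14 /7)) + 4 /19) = 195391668 /118075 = 1654.81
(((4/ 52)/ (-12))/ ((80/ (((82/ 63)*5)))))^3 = -68921/ 486032604954624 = -0.00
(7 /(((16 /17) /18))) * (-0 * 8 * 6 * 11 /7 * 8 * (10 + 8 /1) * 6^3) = 0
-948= -948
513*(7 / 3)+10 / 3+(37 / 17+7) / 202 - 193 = 1007.38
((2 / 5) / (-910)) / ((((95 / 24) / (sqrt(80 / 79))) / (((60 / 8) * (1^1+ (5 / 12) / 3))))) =-164 * sqrt(395) / 3414775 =-0.00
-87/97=-0.90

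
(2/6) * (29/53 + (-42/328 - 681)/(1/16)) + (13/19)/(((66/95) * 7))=-1215540163/334642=-3632.36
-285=-285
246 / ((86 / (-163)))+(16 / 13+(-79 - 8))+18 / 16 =-550.90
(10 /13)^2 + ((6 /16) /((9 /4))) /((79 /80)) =30460 /40053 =0.76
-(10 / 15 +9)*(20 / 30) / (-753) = 58 / 6777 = 0.01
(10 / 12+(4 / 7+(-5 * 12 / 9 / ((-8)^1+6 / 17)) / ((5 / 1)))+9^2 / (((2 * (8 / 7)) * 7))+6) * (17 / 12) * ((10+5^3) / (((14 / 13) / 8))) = 14080743 / 784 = 17960.13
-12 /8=-3 /2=-1.50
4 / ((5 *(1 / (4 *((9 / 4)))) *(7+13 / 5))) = 3 / 4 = 0.75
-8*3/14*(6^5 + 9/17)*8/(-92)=3172824/2737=1159.23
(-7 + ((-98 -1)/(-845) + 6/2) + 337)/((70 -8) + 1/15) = 120636/22477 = 5.37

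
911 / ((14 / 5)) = 4555 / 14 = 325.36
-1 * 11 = -11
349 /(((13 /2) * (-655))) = -698 /8515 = -0.08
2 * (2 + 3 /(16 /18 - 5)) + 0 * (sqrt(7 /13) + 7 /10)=94 /37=2.54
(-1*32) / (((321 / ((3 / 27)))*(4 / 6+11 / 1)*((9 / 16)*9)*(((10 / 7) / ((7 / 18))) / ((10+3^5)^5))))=-928775210937728 / 17550675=-52919629.07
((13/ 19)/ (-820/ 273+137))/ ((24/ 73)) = 86359/ 5560312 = 0.02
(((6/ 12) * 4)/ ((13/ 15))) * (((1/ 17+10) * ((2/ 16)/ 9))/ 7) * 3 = 855/ 6188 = 0.14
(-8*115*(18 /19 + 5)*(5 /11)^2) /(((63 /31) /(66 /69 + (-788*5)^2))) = -416907001822000 /48279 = -8635369453.01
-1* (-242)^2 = -58564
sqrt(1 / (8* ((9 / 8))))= 1 / 3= 0.33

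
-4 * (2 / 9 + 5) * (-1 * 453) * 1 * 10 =283880 / 3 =94626.67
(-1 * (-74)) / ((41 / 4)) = 296 / 41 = 7.22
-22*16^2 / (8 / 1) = -704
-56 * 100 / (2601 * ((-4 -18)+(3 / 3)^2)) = 800 / 7803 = 0.10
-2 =-2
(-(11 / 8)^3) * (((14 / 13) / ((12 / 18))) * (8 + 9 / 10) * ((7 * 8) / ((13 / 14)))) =-121894311 / 54080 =-2253.96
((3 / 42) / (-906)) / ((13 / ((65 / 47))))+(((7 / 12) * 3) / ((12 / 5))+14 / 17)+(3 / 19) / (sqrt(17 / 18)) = 9 * sqrt(34) / 323+62942953 / 40538064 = 1.72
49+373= 422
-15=-15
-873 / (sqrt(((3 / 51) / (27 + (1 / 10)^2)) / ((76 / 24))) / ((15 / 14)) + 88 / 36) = -75400902621 / 211105198 + 164997 * sqrt(5234538) / 105552599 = -353.60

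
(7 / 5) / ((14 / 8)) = 4 / 5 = 0.80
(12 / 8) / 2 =3 / 4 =0.75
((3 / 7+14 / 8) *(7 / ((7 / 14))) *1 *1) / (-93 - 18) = -61 / 222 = -0.27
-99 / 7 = -14.14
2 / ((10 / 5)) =1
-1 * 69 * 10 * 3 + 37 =-2033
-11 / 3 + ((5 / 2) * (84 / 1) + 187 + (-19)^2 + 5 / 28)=754.51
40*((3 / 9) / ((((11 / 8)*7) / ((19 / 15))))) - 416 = -287072 / 693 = -414.25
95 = 95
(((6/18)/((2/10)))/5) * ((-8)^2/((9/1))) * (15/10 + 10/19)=2464/513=4.80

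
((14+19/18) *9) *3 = 813/2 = 406.50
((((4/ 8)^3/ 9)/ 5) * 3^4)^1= 9/ 40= 0.22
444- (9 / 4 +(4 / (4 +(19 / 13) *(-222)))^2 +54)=6729614135 / 17355556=387.75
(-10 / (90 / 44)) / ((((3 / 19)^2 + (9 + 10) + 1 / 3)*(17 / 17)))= -15884 / 62895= -0.25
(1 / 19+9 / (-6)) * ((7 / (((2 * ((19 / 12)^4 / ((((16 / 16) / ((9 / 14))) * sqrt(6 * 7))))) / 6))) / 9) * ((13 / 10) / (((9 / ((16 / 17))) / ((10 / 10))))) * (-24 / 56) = 2050048 * sqrt(42) / 42093683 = 0.32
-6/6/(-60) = 1/60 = 0.02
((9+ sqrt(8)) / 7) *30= 60 *sqrt(2) / 7+ 270 / 7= 50.69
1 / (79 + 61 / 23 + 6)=23 / 2016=0.01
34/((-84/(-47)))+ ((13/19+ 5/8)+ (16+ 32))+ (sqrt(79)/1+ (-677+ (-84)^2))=sqrt(79)+ 20579887/3192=6456.22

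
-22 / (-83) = 22 / 83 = 0.27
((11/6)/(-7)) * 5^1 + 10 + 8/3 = 159/14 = 11.36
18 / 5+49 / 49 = 23 / 5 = 4.60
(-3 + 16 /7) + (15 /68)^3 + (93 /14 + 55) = 134128873 /2201024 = 60.94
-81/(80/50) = -405/8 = -50.62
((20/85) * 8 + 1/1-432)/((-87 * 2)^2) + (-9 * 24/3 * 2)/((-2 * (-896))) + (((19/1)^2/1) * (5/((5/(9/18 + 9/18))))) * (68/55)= 353695530613/792625680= 446.23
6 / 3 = 2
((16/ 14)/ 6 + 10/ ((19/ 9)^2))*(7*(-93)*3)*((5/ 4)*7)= -30033885/ 722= -41598.18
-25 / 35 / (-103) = 5 / 721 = 0.01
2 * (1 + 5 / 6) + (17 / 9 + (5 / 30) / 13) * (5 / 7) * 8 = 11903 / 819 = 14.53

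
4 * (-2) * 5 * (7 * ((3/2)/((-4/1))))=105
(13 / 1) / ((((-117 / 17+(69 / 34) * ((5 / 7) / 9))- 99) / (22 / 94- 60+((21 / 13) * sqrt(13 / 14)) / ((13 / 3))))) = 7.30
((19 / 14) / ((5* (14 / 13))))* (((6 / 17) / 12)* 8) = 247 / 4165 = 0.06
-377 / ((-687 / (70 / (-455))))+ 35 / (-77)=-4073 / 7557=-0.54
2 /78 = 1 /39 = 0.03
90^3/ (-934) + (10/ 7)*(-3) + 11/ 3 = -7660571/ 9807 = -781.13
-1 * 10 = -10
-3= -3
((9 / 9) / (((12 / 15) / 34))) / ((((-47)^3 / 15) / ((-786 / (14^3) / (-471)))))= -0.00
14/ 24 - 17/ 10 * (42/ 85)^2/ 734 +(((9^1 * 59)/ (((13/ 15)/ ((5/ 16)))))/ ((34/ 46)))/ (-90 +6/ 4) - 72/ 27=-5.01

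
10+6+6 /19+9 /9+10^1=519 /19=27.32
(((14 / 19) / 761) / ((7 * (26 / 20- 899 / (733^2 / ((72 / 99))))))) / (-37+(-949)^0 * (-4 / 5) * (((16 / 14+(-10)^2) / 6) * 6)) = -4137125300 / 4580469497303251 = -0.00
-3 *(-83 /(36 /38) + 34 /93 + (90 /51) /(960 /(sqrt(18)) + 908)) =261.73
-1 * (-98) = 98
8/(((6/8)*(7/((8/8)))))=32/21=1.52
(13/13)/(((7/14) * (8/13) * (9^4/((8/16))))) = 13/52488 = 0.00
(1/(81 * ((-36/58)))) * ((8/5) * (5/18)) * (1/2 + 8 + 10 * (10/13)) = -12209/85293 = -0.14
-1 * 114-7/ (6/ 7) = -122.17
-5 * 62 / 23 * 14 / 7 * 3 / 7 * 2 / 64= -465 / 1288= -0.36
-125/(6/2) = -125/3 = -41.67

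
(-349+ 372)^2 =529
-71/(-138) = 71/138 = 0.51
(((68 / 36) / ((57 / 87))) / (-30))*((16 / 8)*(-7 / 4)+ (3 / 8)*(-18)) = 20213 / 20520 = 0.99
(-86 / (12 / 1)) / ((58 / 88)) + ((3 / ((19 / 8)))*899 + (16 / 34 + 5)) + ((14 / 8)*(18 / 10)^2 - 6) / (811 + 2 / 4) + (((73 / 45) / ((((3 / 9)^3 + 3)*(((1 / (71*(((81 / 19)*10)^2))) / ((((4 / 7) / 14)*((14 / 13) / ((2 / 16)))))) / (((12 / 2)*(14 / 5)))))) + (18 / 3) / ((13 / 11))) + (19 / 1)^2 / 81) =84868553177623625281 / 207842146299450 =408331.78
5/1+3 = 8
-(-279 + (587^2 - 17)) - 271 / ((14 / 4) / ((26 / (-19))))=-45774217 / 133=-344167.05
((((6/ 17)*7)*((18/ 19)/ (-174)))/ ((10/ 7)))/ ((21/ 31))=-651/ 46835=-0.01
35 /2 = 17.50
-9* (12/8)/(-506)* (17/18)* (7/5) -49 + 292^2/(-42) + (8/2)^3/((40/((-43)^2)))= 37375469/42504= 879.34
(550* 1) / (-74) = -275 / 37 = -7.43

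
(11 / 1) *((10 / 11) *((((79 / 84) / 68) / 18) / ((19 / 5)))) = 1975 / 976752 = 0.00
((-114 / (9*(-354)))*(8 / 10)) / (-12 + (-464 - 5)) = -76 / 1277055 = -0.00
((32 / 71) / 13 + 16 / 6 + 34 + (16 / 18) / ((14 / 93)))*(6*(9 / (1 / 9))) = 133785108 / 6461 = 20706.56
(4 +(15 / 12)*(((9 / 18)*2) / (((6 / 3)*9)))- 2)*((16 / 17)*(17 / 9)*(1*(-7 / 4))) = -1043 / 162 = -6.44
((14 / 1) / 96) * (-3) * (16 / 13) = -7 / 13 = -0.54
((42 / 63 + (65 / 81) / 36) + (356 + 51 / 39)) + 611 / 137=1882380157 / 5193396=362.46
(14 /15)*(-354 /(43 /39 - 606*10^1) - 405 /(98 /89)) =-2838657459 /8270395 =-343.23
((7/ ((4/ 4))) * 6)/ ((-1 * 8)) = -21/ 4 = -5.25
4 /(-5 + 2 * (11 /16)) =-32 /29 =-1.10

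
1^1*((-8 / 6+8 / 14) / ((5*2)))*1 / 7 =-8 / 735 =-0.01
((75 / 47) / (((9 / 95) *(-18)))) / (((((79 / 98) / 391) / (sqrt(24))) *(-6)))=45502625 *sqrt(6) / 300753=370.60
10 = 10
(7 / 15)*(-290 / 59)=-406 / 177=-2.29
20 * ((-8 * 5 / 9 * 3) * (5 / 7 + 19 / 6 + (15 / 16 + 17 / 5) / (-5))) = -50626 / 63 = -803.59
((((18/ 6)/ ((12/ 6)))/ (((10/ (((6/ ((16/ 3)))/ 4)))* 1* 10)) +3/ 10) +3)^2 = 447195609/ 40960000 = 10.92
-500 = -500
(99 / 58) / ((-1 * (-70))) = 99 / 4060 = 0.02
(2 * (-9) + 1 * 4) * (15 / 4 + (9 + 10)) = -637 / 2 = -318.50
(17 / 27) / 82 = 17 / 2214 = 0.01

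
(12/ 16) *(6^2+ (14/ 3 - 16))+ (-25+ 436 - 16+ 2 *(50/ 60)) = 415.17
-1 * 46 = -46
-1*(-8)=8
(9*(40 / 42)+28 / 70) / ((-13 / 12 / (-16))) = 60288 / 455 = 132.50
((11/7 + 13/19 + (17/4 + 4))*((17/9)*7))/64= 10557/4864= 2.17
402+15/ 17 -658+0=-4337/ 17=-255.12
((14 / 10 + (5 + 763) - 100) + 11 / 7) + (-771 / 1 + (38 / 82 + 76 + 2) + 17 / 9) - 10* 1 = -383269 / 12915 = -29.68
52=52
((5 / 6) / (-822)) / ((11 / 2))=-5 / 27126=-0.00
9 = 9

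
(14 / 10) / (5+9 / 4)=28 / 145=0.19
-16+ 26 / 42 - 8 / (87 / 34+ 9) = -16.07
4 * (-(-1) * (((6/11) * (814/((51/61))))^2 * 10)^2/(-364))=-664302981488665600/7600411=-87403560345.44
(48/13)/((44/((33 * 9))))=324/13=24.92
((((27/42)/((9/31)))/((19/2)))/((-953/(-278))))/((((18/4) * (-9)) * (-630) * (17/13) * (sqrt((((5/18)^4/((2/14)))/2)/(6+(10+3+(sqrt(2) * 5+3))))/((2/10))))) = 0.00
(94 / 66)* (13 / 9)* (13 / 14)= 7943 / 4158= 1.91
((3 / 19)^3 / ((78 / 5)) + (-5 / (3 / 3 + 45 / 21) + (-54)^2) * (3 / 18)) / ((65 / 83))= 474521251247 / 765052860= 620.25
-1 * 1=-1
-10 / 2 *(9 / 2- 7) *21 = 525 / 2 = 262.50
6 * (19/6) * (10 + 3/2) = 437/2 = 218.50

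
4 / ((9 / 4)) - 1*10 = -74 / 9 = -8.22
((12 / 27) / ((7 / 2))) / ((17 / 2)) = 16 / 1071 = 0.01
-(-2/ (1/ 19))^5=79235168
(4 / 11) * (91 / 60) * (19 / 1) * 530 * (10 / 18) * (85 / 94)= 38945725 / 13959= 2790.01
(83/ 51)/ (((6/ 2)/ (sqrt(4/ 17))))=166 * sqrt(17)/ 2601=0.26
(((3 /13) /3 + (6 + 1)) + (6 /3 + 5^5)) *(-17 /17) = -40743 /13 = -3134.08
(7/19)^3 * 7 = 2401/6859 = 0.35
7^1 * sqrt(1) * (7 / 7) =7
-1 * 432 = -432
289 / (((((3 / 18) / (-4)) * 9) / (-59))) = 136408 / 3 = 45469.33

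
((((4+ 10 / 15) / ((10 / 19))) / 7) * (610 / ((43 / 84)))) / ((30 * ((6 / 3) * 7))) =2318 / 645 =3.59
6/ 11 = 0.55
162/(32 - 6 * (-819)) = 81/2473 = 0.03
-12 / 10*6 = -36 / 5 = -7.20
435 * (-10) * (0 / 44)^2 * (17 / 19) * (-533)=0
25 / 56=0.45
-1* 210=-210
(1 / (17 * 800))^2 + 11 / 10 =203456001 / 184960000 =1.10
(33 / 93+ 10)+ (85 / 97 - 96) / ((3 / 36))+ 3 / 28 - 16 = -96574711 / 84196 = -1147.02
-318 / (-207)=106 / 69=1.54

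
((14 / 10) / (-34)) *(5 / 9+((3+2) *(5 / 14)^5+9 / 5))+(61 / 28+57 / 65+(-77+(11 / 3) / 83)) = -74.00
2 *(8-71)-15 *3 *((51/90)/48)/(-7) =-28207/224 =-125.92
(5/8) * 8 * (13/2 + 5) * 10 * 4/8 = 575/2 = 287.50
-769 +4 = -765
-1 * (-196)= 196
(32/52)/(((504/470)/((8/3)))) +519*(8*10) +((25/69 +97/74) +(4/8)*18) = 173679949843/4181814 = 41532.20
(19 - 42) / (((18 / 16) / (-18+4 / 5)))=15824 / 45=351.64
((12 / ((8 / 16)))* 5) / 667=120 / 667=0.18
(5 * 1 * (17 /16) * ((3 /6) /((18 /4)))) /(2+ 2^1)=0.15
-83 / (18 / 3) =-83 / 6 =-13.83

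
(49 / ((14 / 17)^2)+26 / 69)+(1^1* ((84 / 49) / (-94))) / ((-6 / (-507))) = 71.09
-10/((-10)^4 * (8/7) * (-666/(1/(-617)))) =-7/3287376000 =-0.00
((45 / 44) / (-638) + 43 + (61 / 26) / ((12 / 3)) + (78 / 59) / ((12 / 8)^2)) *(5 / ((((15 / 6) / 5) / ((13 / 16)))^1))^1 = 891645115 / 2484372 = 358.90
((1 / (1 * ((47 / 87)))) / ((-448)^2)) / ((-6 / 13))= -377 / 18866176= -0.00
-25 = -25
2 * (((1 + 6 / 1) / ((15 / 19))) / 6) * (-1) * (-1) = 133 / 45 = 2.96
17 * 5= 85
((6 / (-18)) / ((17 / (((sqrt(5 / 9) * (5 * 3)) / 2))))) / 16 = -5 * sqrt(5) / 1632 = -0.01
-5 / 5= -1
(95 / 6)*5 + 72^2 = 31579 / 6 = 5263.17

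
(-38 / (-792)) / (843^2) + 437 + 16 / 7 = 865357287433 / 1969919028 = 439.29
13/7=1.86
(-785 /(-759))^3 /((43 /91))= 44020032875 /18801555597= 2.34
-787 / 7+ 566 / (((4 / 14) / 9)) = 124016 / 7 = 17716.57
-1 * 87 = -87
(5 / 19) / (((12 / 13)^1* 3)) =65 / 684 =0.10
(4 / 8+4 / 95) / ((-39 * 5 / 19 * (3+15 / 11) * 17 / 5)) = -1133 / 318240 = -0.00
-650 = -650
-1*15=-15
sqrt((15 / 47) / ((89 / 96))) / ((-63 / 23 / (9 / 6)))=-46*sqrt(41830) / 29281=-0.32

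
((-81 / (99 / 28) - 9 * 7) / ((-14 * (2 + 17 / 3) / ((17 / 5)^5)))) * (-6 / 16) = -345025251 / 2530000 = -136.37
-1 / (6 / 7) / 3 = -7 / 18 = -0.39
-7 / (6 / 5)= -35 / 6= -5.83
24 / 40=3 / 5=0.60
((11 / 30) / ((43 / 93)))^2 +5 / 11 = 2203591 / 2033900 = 1.08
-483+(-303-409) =-1195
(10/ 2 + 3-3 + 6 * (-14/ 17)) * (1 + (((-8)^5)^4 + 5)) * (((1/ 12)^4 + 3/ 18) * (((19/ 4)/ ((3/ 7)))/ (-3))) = -41770950138627330.59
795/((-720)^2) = 53/34560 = 0.00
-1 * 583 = -583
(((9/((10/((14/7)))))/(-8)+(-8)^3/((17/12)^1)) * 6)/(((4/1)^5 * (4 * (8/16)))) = -737739/696320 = -1.06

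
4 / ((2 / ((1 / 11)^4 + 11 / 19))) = 322140 / 278179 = 1.16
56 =56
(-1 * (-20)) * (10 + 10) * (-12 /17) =-4800 /17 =-282.35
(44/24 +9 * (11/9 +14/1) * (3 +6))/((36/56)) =51863/27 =1920.85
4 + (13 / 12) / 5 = 253 / 60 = 4.22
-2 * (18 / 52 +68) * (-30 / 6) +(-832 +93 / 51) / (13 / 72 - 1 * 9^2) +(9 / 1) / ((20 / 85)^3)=10360001605 / 7482176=1384.62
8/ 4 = 2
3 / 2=1.50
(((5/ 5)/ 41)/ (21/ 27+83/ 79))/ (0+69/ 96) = 5688/ 306475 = 0.02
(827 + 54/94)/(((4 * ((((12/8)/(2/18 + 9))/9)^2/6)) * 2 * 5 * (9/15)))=261536704/423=618290.08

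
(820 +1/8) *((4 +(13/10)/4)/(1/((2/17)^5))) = 1135053/14198570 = 0.08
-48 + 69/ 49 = -2283/ 49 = -46.59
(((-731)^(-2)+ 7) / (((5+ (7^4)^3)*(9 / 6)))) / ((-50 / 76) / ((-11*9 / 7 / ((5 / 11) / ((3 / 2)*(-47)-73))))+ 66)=352578428752 / 69018940346259560520481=0.00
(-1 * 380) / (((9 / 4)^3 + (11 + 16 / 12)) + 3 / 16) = -72960 / 4591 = -15.89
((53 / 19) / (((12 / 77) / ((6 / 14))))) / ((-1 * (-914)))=583 / 69464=0.01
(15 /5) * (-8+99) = 273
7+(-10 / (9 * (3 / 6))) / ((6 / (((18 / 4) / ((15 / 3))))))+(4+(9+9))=86 / 3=28.67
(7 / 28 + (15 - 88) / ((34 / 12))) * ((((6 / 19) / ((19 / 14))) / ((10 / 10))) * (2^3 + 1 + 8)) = -36435 / 361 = -100.93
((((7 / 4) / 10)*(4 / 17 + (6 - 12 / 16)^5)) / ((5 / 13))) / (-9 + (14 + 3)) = 6318476983 / 27852800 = 226.85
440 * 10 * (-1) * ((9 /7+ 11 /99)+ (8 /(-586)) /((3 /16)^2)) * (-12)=327641600 /6153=53249.08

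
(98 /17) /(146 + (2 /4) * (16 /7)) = 343 /8755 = 0.04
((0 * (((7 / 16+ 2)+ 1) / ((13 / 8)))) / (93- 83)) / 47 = 0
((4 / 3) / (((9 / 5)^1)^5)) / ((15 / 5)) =12500 / 531441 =0.02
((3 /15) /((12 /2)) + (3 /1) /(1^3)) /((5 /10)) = 6.07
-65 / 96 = -0.68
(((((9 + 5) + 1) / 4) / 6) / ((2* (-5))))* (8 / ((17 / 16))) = -8 / 17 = -0.47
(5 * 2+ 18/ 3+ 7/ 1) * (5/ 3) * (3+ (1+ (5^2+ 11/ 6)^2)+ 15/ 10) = 3003685/ 108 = 27811.90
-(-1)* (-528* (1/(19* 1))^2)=-1.46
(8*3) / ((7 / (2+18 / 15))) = 384 / 35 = 10.97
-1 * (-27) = 27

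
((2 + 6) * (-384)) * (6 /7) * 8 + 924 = -140988 /7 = -20141.14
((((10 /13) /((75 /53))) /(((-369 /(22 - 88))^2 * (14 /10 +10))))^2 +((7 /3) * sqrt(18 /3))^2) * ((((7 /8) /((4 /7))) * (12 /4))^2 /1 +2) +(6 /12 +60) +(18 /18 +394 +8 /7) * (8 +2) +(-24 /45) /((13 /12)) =2361177751635699888961 /494371606527751680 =4776.12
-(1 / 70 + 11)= -771 / 70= -11.01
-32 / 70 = -16 / 35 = -0.46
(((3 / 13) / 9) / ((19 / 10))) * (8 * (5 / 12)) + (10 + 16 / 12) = 25294 / 2223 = 11.38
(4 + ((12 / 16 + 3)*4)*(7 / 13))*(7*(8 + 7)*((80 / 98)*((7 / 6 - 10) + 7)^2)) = 949850 / 273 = 3479.30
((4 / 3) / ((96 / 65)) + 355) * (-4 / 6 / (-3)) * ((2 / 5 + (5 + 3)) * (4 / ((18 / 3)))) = 35875 / 81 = 442.90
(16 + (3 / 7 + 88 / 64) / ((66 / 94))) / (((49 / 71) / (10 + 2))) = 2436365 / 7546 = 322.87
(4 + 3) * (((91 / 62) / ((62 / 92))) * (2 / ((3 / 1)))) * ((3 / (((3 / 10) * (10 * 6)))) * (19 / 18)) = 1.79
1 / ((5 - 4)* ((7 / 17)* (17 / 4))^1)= 0.57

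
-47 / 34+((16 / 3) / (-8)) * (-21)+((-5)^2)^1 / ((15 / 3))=599 / 34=17.62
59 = 59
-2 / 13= -0.15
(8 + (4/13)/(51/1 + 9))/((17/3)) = 1561/1105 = 1.41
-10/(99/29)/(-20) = 29/198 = 0.15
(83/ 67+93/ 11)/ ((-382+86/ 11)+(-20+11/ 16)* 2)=-0.02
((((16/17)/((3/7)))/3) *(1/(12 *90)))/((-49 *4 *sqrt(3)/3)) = -sqrt(3)/289170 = -0.00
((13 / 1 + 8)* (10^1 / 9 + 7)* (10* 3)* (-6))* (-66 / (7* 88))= 3285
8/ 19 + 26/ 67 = 1030/ 1273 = 0.81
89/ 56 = 1.59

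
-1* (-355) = 355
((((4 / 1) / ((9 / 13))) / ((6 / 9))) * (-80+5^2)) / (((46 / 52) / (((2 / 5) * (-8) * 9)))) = 356928 / 23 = 15518.61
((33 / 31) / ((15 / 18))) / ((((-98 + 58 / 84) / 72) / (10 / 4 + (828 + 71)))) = -539774928 / 633485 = -852.07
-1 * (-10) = 10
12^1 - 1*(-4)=16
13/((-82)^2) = 13/6724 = 0.00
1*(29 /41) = 0.71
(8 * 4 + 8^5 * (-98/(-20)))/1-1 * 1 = 802971/5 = 160594.20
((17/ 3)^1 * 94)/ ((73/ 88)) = 140624/ 219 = 642.12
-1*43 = -43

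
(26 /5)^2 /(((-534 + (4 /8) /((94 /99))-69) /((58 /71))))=-7371104 /201045375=-0.04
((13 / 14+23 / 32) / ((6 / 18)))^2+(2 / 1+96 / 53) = 75084349 / 2659328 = 28.23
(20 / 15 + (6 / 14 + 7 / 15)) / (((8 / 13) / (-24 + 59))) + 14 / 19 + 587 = 714.49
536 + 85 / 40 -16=4177 / 8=522.12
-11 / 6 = -1.83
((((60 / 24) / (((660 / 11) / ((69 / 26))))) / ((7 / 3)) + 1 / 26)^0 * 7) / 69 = 7 / 69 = 0.10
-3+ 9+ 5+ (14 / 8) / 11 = 11.16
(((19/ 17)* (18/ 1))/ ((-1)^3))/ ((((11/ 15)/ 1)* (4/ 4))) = -27.43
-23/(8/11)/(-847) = 0.04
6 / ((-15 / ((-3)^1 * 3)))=18 / 5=3.60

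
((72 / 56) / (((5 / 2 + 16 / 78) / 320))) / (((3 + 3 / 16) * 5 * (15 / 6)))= 479232 / 125545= 3.82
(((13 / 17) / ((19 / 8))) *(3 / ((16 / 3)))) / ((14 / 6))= 351 / 4522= 0.08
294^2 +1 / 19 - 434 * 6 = 83832.05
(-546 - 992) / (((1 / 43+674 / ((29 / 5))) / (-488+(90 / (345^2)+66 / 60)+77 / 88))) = 3287343867813 / 511151540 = 6431.25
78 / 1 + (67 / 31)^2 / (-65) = 4867781 / 62465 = 77.93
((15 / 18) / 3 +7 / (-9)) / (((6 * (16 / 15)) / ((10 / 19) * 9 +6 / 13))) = -1605 / 3952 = -0.41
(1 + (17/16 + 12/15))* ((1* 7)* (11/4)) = 17633/320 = 55.10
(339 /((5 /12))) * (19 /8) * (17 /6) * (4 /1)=109497 /5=21899.40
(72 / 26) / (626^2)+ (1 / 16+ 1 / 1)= 21651293 / 20377552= 1.06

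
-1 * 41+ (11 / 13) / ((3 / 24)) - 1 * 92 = -126.23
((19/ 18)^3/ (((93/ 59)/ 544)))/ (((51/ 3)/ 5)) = 8093620/ 67797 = 119.38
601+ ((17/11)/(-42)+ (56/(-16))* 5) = 134780/231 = 583.46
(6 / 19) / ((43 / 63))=378 / 817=0.46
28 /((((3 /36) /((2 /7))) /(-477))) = -45792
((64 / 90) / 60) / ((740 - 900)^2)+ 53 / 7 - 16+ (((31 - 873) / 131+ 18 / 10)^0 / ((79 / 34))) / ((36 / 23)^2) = -8.25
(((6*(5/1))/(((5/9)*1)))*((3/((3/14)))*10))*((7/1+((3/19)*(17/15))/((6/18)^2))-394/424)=58476978/1007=58070.48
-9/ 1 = -9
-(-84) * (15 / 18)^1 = 70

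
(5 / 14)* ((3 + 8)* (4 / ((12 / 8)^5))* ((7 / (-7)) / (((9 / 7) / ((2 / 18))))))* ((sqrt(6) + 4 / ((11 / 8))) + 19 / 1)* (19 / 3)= -1465280 / 59049 - 66880* sqrt(6) / 59049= -27.59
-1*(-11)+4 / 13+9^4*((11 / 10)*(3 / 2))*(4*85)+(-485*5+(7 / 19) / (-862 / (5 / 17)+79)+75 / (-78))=3701398753265 / 1006278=3678306.35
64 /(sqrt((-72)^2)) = 8 /9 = 0.89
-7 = -7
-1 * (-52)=52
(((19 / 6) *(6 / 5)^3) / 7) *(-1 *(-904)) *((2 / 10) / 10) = 309168 / 21875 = 14.13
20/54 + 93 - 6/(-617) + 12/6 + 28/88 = 35073227/366498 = 95.70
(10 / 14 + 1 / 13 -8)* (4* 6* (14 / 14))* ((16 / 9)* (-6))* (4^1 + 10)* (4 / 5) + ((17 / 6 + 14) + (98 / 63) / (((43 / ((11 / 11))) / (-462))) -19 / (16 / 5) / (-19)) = 2773017277 / 134160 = 20669.48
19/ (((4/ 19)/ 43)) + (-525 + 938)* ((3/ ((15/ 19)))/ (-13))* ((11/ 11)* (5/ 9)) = 1784803/ 468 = 3813.68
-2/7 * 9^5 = -16871.14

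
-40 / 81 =-0.49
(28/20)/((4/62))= 217/10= 21.70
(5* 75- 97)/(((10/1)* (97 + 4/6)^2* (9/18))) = 2502/429245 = 0.01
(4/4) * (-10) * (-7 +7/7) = 60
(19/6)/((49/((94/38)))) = 47/294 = 0.16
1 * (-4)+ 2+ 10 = 8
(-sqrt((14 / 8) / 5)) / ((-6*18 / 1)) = sqrt(35) / 1080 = 0.01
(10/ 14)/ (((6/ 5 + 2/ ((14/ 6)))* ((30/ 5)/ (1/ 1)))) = 25/ 432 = 0.06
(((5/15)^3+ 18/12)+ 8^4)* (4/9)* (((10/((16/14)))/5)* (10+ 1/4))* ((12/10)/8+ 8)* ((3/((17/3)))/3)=10351091527/220320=46982.08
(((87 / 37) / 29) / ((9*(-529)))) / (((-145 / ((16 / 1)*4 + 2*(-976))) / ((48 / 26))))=-15104 / 36895105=-0.00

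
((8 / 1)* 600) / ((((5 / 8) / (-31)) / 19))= -4523520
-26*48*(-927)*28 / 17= 32393088 / 17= 1905475.76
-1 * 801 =-801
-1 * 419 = -419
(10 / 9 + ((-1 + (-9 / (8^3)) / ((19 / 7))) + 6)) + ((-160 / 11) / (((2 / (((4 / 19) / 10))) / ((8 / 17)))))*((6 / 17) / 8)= 1698204931 / 278327808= 6.10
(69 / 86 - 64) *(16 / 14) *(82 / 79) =-1782680 / 23779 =-74.97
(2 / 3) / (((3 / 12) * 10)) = 0.27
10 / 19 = 0.53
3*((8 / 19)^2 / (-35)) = -192 / 12635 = -0.02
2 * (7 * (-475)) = -6650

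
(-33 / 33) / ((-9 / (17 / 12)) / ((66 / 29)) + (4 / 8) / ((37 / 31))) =13838 / 32831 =0.42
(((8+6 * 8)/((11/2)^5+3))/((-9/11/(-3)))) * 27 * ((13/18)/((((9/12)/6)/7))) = 1025024/23021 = 44.53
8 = 8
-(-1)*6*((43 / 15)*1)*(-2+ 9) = 602 / 5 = 120.40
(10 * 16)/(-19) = -160/19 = -8.42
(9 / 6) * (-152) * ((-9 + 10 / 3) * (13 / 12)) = 4199 / 3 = 1399.67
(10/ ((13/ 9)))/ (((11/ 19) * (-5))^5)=-44569782/ 1308539375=-0.03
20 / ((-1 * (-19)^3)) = 20 / 6859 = 0.00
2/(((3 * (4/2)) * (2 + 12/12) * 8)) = 0.01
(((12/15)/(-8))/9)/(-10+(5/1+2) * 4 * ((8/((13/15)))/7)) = -13/31500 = -0.00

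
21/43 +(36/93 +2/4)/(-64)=80963/170624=0.47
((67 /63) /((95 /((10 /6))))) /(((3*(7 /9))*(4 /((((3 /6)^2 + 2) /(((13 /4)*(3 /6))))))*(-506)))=-67 /12248236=-0.00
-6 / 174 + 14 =405 / 29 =13.97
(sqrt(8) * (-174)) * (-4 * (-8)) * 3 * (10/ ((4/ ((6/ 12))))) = -41760 * sqrt(2) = -59057.56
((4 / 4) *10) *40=400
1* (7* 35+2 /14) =1716 /7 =245.14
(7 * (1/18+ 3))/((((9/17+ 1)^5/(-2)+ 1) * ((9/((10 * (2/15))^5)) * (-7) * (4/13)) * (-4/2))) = -64972656320/88983516573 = -0.73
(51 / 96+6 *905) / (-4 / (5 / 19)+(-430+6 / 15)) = -12.21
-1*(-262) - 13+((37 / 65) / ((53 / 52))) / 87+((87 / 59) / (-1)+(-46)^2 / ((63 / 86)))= 89581431032 / 28565145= 3136.04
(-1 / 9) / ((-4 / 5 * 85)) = 1 / 612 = 0.00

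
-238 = -238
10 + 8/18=10.44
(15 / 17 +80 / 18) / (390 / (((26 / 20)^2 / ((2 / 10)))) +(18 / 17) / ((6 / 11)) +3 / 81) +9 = 2616621 / 287204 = 9.11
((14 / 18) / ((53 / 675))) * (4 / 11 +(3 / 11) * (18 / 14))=375 / 53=7.08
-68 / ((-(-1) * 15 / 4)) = -272 / 15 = -18.13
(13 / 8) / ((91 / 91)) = 13 / 8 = 1.62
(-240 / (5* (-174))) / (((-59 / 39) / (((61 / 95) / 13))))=-1464 / 162545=-0.01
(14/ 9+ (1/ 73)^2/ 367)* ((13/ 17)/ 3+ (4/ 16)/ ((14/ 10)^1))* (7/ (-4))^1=-16948474409/ 14362976592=-1.18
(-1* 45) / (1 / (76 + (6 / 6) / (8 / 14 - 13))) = -99075 / 29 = -3416.38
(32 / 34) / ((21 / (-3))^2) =16 / 833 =0.02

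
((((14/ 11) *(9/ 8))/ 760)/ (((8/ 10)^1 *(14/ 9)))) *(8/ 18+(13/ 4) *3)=3303/ 214016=0.02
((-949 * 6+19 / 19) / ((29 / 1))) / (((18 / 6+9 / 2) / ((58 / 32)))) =-5693 / 120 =-47.44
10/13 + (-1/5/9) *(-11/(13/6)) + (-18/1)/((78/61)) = -2573/195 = -13.19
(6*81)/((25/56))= 27216/25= 1088.64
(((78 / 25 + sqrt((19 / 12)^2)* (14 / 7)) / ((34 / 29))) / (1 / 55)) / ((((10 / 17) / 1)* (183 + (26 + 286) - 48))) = 300817 / 268200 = 1.12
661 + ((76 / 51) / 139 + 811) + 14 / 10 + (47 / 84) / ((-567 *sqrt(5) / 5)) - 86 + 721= 74732618 / 35445 - 47 *sqrt(5) / 47628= 2108.41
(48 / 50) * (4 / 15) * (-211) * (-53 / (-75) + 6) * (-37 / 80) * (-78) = -204199892 / 15625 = -13068.79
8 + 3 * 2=14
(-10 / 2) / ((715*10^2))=-1 / 14300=-0.00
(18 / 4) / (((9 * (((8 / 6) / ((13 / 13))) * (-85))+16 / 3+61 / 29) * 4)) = -783 / 704744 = -0.00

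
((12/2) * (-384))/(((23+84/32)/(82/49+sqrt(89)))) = -18432 * sqrt(89)/205- 36864/245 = -998.70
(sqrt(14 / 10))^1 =sqrt(35) / 5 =1.18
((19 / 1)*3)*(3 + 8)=627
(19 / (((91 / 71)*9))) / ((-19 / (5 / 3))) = -355 / 2457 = -0.14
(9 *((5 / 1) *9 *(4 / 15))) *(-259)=-27972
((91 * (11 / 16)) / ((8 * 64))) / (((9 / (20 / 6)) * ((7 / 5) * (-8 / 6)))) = -3575 / 147456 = -0.02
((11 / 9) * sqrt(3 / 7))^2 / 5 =121 / 945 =0.13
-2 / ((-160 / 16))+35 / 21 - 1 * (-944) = 14188 / 15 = 945.87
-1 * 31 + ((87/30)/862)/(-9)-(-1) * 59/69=-53789467/1784340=-30.15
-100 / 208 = -25 / 52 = -0.48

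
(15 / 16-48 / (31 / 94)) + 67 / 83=-5920109 / 41168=-143.80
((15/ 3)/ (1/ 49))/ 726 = 245/ 726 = 0.34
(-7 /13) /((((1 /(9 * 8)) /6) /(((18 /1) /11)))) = -54432 /143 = -380.64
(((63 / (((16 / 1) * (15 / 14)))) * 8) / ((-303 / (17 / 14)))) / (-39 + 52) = -119 / 13130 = -0.01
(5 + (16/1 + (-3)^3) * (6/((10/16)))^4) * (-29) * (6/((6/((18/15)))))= 10159764474/3125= 3251124.63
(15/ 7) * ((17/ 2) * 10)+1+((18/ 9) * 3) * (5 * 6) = 2542/ 7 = 363.14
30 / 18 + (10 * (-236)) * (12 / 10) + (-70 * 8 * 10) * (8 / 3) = -53291 / 3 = -17763.67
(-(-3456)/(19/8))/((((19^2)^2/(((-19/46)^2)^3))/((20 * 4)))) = 656640/148035889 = 0.00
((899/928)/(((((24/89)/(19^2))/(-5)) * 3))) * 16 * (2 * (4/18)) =-4979995/324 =-15370.35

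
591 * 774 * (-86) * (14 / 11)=-550750536 / 11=-50068230.55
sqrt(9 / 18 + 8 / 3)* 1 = sqrt(114) / 6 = 1.78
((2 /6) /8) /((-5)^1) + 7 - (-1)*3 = 1199 /120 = 9.99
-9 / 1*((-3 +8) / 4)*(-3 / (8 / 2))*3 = 405 / 16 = 25.31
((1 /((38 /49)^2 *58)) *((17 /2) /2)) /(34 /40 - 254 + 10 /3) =-612255 /1255358728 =-0.00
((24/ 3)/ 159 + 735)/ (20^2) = 1.84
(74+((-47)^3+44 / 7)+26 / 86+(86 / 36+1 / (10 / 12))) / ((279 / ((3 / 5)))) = -2810284717 / 12596850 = -223.09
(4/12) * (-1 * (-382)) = 382/3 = 127.33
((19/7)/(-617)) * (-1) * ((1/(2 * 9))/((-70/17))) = -323/5441940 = -0.00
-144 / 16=-9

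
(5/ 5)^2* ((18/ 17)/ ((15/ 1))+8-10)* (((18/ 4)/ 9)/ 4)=-41/ 170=-0.24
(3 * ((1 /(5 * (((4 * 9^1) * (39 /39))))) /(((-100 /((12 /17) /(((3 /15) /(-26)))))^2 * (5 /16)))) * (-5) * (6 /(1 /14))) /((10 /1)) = -340704 /180625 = -1.89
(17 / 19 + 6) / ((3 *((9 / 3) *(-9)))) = -0.09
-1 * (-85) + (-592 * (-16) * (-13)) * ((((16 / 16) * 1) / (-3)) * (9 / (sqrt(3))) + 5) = -615595 + 123136 * sqrt(3) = -402317.19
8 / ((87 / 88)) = 704 / 87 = 8.09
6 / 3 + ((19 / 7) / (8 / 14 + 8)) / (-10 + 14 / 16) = 2152 / 1095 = 1.97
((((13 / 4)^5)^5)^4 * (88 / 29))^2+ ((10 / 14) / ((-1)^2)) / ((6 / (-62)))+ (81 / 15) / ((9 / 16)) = 78098938437314215226324595594328688856617267963219048215822637114406644048421370636994671374541854496225293077714112049283008333314632317684957990340935396217909457237520108277888921074338673145171406490425010293520823295576257 / 3562899616944757234524467851308218180666947969309134098445490226239404504096830651433919264396915175077303587516460428165120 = 21920050193354953401250430000000000000000000000000000000000000000000000000000000000000000000000000000000.00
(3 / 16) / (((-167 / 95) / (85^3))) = -65503.60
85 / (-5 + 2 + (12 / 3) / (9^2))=-6885 / 239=-28.81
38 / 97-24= -2290 / 97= -23.61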